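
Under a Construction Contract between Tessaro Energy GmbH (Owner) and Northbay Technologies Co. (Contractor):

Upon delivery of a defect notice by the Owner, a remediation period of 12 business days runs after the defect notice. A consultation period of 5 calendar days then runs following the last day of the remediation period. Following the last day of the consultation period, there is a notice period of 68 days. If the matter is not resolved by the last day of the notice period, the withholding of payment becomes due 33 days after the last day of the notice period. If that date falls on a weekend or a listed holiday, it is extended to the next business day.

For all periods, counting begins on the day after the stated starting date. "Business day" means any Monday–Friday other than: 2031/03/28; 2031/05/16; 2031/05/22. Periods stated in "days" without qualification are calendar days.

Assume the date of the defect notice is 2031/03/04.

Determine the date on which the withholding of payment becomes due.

2031/07/04

The last day of the remediation period: counting 12 business days from Tuesday, 2031/03/04 (Mar 5, Mar 6, Mar 7, Mar 10, …, Mar 18, Mar 19, Mar 20, skipping weekends) reaches Thursday, 2031/03/20.
Adding 5 calendar days to 2031/03/20 gives 2031/03/25, which is the last day of the consultation period.
The last day of the notice period: 68 calendar days after 2031/03/25 is 2031/06/01.
Adding 33 calendar days to 2031/06/01 gives 2031/07/04, which is the date on which the withholding of payment becomes due. 2031/07/04 is a Friday and is not a listed holiday, so no roll-forward applies.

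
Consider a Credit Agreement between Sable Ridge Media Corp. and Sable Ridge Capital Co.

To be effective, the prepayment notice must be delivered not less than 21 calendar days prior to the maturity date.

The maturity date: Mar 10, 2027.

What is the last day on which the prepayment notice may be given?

Feb 17, 2027

Counting back 21 calendar days from Mar 10, 2027 gives Feb 17, 2027.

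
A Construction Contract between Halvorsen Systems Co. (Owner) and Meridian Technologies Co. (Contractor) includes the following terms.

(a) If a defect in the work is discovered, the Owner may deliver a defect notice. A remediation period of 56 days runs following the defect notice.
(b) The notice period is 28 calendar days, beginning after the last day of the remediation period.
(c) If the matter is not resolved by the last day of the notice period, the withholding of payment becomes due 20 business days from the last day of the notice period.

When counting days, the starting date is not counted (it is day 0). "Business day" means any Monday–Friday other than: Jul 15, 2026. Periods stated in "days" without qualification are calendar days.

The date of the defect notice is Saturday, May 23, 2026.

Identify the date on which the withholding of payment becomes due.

The last day of the remediation period: 56 calendar days after May 23, 2026 is Jul 18, 2026.
The last day of the notice period: 28 calendar days after Jul 18, 2026 is Aug 15, 2026.
The date on which the withholding of payment becomes due: counting 20 business days from Saturday, Aug 15, 2026 (Aug 17, Aug 18, Aug 19, Aug 20, …, Sep 9, Sep 10, Sep 11, skipping weekends) reaches Friday, Sep 11, 2026.

Sep 11, 2026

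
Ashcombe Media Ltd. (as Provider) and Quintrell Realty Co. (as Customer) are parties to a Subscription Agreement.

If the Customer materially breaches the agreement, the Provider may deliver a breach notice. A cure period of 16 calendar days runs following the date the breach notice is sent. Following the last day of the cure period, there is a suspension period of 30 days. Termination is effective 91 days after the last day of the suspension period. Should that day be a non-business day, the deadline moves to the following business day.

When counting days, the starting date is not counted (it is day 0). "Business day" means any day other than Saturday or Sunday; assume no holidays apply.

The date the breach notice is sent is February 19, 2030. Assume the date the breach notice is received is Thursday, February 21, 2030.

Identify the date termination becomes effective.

Adding 16 calendar days to February 19, 2030 gives March 7, 2030, which is the last day of the cure period.
Adding 30 calendar days to March 7, 2030 gives April 6, 2030, which is the last day of the suspension period.
Adding 91 calendar days to April 6, 2030 gives July 6, 2030, which is the date termination becomes effective. That falls on a Saturday, so it rolls to the next business day, Monday, July 8, 2030.

July 8, 2030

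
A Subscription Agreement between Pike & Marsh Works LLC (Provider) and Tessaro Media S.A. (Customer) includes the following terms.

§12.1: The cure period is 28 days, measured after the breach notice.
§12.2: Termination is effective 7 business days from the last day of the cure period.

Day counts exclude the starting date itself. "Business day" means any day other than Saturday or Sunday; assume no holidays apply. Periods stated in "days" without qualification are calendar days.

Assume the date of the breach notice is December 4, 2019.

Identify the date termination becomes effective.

Adding 28 calendar days to December 4, 2019 gives January 1, 2020, which is the last day of the cure period.
From Wednesday, January 1, 2020, 7 business days (Jan 2, Jan 3, Jan 6, Jan 7, Jan 8, Jan 9, Jan 10, skipping weekends) brings us to Friday, January 10, 2020, which is the date termination becomes effective.

January 10, 2020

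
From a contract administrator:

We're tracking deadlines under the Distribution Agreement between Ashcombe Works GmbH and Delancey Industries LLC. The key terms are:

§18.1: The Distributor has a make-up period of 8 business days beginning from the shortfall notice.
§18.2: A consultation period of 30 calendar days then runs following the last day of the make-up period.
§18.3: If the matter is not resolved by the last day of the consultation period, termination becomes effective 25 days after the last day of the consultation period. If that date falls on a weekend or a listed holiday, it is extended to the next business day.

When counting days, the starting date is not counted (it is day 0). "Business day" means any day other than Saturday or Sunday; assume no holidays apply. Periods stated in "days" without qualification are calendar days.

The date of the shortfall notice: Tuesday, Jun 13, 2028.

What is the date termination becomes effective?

The last day of the make-up period: 8 business days after Tuesday, Jun 13, 2028, skipping weekends — Jun 14, Jun 15, Jun 16, Jun 19, Jun 20, Jun 21, Jun 22, Jun 23 — lands on Friday, Jun 23, 2028.
The last day of the consultation period: 30 calendar days after Jun 23, 2028 is Jul 23, 2028.
Adding 25 calendar days to Jul 23, 2028 gives Aug 17, 2028, which is the date termination becomes effective. Aug 17, 2028 is a Thursday, so no roll-forward applies.

Aug 17, 2028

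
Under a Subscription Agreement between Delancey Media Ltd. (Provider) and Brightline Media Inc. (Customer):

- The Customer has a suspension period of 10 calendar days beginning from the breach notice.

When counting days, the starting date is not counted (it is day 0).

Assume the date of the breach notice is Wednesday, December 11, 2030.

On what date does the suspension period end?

December 21, 2030

The last day of the suspension period: December 11, 2030 + 10 days = December 21, 2030.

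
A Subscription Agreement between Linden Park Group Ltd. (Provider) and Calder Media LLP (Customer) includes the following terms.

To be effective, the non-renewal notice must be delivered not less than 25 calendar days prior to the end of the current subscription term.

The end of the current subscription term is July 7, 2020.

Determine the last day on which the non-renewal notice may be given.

June 12, 2020

July 7, 2020 minus 25 days is June 12, 2020.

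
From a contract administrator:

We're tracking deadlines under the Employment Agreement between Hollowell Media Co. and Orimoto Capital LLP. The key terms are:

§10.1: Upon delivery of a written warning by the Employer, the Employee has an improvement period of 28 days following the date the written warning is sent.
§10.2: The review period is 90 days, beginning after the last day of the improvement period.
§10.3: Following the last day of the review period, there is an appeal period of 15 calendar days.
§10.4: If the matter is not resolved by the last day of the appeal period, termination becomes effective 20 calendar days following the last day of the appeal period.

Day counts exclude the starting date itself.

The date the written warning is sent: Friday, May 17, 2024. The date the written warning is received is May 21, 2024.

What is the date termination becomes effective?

Oct 17, 2024

Adding 28 calendar days to May 17, 2024 gives Jun 14, 2024, which is the last day of the improvement period.
The last day of the review period: Jun 14, 2024 + 90 days = Sep 12, 2024.
The last day of the appeal period: 15 calendar days after Sep 12, 2024 is Sep 27, 2024.
The date termination becomes effective: 20 calendar days after Sep 27, 2024 is Oct 17, 2024.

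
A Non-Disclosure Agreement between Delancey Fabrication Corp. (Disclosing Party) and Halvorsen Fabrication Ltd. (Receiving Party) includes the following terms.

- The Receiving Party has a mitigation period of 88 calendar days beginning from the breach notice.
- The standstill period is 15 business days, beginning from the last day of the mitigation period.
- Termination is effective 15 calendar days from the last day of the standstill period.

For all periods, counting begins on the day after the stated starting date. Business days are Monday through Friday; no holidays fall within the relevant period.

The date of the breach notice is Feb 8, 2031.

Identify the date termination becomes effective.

Jun 12, 2031

The last day of the mitigation period: Feb 8, 2031 + 88 days = May 7, 2031.
From Wednesday, May 7, 2031, 15 business days (May 8, May 9, May 12, May 13, …, May 26, May 27, May 28, skipping weekends) brings us to Wednesday, May 28, 2031, which is the last day of the standstill period.
The date termination becomes effective: 15 calendar days after May 28, 2031 is Jun 12, 2031.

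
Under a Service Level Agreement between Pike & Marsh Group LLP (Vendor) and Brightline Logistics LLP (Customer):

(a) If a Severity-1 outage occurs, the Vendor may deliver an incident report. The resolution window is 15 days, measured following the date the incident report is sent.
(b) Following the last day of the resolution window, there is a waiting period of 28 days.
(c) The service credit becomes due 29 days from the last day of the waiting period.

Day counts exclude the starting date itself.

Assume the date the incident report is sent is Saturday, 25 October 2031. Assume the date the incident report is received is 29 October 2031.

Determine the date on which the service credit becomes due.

5 January 2032

Adding 15 calendar days to 25 October 2031 gives 9 November 2031, which is the last day of the resolution window.
The last day of the waiting period: 9 November 2031 + 28 days = 7 December 2031.
The date on which the service credit becomes due: 7 December 2031 + 29 days = 5 January 2032.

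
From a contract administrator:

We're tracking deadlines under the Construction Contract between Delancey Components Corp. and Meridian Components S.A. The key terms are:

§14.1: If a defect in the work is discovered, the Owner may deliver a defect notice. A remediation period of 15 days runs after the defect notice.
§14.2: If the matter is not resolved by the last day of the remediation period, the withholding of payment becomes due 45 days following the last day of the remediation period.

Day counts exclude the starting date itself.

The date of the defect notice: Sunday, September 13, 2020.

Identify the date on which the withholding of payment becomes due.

November 12, 2020

The last day of the remediation period: 15 calendar days after September 13, 2020 is September 28, 2020.
The date on which the withholding of payment becomes due: 45 calendar days after September 28, 2020 is November 12, 2020.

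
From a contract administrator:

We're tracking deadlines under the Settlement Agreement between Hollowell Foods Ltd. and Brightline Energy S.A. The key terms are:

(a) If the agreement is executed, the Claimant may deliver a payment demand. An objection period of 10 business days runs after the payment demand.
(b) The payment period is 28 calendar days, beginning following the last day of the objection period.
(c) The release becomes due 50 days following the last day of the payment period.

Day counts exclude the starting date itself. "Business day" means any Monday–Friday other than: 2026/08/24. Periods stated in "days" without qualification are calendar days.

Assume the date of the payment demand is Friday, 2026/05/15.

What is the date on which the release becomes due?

The last day of the objection period: 10 business days after Friday, 2026/05/15, skipping weekends — May 18, May 19, May 20, May 21, May 22, May 25, May 26, May 27, May 28, May 29 — lands on Friday, 2026/05/29.
The last day of the payment period: 28 calendar days after 2026/05/29 is 2026/06/26.
The date on which the release becomes due: 2026/06/26 + 50 days = 2026/08/15.

2026/08/15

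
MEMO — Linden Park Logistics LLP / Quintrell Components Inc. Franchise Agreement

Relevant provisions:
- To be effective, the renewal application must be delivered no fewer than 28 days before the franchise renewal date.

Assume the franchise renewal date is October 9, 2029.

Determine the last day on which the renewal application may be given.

Counting back 28 calendar days from October 9, 2029 gives September 11, 2029.

September 11, 2029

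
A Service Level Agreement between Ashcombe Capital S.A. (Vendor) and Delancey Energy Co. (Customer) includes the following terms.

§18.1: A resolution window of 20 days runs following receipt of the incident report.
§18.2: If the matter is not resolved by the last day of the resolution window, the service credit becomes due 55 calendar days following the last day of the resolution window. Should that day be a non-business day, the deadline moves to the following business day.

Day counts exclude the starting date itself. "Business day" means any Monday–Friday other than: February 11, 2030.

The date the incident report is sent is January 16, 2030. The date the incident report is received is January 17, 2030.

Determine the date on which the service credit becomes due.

Adding 20 calendar days to January 17, 2030 gives February 6, 2030, which is the last day of the resolution window.
The date on which the service credit becomes due: February 6, 2030 + 55 days = April 2, 2030. April 2, 2030 is a Tuesday and is not a listed holiday, so no roll-forward applies.

April 2, 2030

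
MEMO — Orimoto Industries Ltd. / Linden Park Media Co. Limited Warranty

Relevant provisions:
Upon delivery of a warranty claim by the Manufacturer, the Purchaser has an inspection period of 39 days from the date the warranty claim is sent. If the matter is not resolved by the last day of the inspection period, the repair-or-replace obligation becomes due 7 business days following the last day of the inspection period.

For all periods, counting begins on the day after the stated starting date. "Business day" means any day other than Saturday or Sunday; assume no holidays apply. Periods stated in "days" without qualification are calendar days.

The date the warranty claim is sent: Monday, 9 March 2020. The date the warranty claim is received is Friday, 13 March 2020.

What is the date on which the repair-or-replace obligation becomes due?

The last day of the inspection period: 9 March 2020 + 39 days = 17 April 2020.
The date on which the repair-or-replace obligation becomes due: counting 7 business days from Friday, 17 April 2020 (Apr 20, Apr 21, Apr 22, Apr 23, Apr 24, Apr 27, Apr 28, skipping weekends) reaches Tuesday, 28 April 2020.

28 April 2020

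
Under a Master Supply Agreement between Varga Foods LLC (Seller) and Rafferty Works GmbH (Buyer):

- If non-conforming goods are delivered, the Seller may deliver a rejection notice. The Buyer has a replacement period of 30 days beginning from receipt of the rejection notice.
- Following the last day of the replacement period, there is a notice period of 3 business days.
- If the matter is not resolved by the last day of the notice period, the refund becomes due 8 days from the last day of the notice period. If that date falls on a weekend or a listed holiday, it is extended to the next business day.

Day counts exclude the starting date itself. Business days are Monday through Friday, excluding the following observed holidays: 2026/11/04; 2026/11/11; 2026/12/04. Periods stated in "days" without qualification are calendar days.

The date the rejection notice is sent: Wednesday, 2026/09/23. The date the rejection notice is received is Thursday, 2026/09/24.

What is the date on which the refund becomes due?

2026/11/05

The last day of the replacement period: 2026/09/24 + 30 days = 2026/10/24.
The last day of the notice period: 3 business days after Saturday, 2026/10/24, skipping weekends — Oct 26, Oct 27, Oct 28 — lands on Wednesday, 2026/10/28.
Adding 8 calendar days to 2026/10/28 gives 2026/11/05, which is the date on which the refund becomes due. 2026/11/05 is a Thursday and is not a listed holiday, so no roll-forward applies.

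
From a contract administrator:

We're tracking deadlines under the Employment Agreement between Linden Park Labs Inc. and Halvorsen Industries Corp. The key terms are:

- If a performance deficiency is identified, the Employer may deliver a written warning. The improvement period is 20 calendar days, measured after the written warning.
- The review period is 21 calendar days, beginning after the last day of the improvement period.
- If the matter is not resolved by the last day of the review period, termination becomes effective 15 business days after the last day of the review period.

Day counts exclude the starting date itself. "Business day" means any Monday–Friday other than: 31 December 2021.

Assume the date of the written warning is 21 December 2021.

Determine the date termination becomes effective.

The last day of the improvement period: 21 December 2021 + 20 days = 10 January 2022.
Adding 21 calendar days to 10 January 2022 gives 31 January 2022, which is the last day of the review period.
The date termination becomes effective: counting 15 business days from Monday, 31 January 2022 (Feb 1, Feb 2, Feb 3, Feb 4, …, Feb 17, Feb 18, Feb 21, skipping weekends) reaches Monday, 21 February 2022.

21 February 2022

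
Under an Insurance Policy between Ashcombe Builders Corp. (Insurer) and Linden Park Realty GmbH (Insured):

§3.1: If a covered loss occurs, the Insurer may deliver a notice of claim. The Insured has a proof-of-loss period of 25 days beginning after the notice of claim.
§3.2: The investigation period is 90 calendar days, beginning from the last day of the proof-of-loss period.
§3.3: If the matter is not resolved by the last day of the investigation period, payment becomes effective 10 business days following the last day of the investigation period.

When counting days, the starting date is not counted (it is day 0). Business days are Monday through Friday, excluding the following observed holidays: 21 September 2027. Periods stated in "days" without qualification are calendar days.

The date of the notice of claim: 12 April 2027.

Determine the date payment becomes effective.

19 August 2027

Adding 25 calendar days to 12 April 2027 gives 7 May 2027, which is the last day of the proof-of-loss period.
The last day of the investigation period: 90 calendar days after 7 May 2027 is 5 August 2027.
The date payment becomes effective: 10 business days after Thursday, 5 August 2027, skipping weekends — Aug 6, Aug 9, Aug 10, Aug 11, Aug 12, Aug 13, Aug 16, Aug 17, Aug 18, Aug 19 — lands on Thursday, 19 August 2027.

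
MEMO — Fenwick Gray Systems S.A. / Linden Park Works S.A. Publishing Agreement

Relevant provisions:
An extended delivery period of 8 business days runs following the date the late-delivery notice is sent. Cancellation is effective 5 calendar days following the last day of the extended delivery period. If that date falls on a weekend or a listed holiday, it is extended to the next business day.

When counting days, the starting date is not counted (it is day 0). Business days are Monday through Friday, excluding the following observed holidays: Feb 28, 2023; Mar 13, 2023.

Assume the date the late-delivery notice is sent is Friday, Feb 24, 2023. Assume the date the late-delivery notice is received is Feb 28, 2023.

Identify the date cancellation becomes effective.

Mar 14, 2023

From Friday, Feb 24, 2023, 8 business days (Feb 27, Mar 1, Mar 2, Mar 3, Mar 6, Mar 7, Mar 8, Mar 9, skipping weekends and the listed holiday on Feb 28) brings us to Thursday, Mar 9, 2023, which is the last day of the extended delivery period.
Adding 5 calendar days to Mar 9, 2023 gives Mar 14, 2023, which is the date cancellation becomes effective. Mar 14, 2023 is a Tuesday and is not a listed holiday, so no roll-forward applies.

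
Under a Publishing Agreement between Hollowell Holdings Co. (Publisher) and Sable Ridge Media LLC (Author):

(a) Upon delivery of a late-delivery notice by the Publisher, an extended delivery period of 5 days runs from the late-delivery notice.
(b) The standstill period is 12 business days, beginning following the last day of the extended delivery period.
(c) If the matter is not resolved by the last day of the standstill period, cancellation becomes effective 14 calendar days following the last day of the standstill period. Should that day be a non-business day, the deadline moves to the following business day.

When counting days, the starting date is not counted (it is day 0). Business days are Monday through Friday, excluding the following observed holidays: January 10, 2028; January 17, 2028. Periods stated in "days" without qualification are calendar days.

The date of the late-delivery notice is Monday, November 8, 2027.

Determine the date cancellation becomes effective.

December 14, 2027

The last day of the extended delivery period: 5 calendar days after November 8, 2027 is November 13, 2027.
The last day of the standstill period: 12 business days after Saturday, November 13, 2027, skipping weekends — Nov 15, Nov 16, Nov 17, Nov 18, …, Nov 26, Nov 29, Nov 30 — lands on Tuesday, November 30, 2027.
The date cancellation becomes effective: November 30, 2027 + 14 days = December 14, 2027. December 14, 2027 is a Tuesday and is not a listed holiday, so no roll-forward applies.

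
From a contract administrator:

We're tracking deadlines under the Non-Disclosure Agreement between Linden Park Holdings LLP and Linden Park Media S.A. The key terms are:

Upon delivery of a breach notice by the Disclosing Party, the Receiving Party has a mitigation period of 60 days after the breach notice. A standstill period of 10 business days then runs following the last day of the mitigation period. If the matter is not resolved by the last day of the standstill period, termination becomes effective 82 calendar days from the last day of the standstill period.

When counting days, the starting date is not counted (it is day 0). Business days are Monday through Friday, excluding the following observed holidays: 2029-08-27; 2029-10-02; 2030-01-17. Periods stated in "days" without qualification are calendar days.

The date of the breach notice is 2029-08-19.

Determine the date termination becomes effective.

The last day of the mitigation period: 2029-08-19 + 60 days = 2029-10-18.
The last day of the standstill period: 10 business days after Thursday, 2029-10-18, skipping weekends — Oct 19, Oct 22, Oct 23, Oct 24, Oct 25, Oct 26, Oct 29, Oct 30, Oct 31, Nov 1 — lands on Thursday, 2029-11-01.
Adding 82 calendar days to 2029-11-01 gives 2030-01-22, which is the date termination becomes effective.

2030-01-22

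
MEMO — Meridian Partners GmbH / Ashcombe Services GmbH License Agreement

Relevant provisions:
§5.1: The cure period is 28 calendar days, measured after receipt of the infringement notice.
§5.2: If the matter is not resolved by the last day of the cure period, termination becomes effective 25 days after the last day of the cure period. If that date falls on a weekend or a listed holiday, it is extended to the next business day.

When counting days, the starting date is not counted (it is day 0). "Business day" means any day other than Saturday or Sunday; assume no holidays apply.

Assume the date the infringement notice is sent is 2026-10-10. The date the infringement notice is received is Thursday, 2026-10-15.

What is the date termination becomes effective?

The last day of the cure period: 2026-10-15 + 28 days = 2026-11-12.
The date termination becomes effective: 2026-11-12 + 25 days = 2026-12-07. 2026-12-07 is a Monday, so no roll-forward applies.

2026-12-07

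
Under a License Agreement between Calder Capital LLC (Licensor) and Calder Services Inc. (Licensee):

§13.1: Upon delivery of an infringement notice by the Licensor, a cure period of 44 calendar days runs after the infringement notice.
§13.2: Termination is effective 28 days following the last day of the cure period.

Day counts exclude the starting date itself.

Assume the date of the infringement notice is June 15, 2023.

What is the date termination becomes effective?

The last day of the cure period: June 15, 2023 + 44 days = July 29, 2023.
The date termination becomes effective: 28 calendar days after July 29, 2023 is August 26, 2023.

August 26, 2023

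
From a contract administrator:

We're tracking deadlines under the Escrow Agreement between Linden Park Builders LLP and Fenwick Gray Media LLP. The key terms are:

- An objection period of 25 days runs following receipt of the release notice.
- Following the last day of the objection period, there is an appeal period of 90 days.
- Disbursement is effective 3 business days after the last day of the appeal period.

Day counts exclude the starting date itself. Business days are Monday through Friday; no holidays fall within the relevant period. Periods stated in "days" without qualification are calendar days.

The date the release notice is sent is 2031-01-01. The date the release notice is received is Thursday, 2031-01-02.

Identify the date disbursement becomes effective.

The last day of the objection period: 2031-01-02 + 25 days = 2031-01-27.
The last day of the appeal period: 2031-01-27 + 90 days = 2031-04-27.
The date disbursement becomes effective: 3 business days after Sunday, 2031-04-27, skipping weekends — Apr 28, Apr 29, Apr 30 — lands on Wednesday, 2031-04-30.

2031-04-30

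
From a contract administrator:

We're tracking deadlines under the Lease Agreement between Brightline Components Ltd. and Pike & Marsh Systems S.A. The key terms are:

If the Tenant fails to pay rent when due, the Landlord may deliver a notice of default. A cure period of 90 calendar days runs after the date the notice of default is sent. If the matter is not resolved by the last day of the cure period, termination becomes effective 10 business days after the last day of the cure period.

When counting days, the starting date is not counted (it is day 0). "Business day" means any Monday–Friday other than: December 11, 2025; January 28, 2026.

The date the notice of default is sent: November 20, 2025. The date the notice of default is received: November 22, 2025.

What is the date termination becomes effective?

March 4, 2026

The last day of the cure period: 90 calendar days after November 20, 2025 is February 18, 2026.
From Wednesday, February 18, 2026, 10 business days (Feb 19, Feb 20, Feb 23, Feb 24, Feb 25, Feb 26, Feb 27, Mar 2, Mar 3, Mar 4, skipping weekends) brings us to Wednesday, March 4, 2026, which is the date termination becomes effective.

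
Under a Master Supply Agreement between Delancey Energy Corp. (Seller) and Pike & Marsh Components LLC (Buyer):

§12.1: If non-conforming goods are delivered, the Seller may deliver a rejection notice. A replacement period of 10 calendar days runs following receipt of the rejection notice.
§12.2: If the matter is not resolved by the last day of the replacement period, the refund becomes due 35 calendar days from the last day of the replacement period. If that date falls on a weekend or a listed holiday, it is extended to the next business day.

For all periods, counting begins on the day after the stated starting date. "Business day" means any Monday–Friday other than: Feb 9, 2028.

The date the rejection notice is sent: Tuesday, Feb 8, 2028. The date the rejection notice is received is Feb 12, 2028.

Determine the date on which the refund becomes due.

Mar 28, 2028

The last day of the replacement period: Feb 12, 2028 + 10 days = Feb 22, 2028.
The date on which the refund becomes due: 35 calendar days after Feb 22, 2028 is Mar 28, 2028. Mar 28, 2028 is a Tuesday and is not a listed holiday, so no roll-forward applies.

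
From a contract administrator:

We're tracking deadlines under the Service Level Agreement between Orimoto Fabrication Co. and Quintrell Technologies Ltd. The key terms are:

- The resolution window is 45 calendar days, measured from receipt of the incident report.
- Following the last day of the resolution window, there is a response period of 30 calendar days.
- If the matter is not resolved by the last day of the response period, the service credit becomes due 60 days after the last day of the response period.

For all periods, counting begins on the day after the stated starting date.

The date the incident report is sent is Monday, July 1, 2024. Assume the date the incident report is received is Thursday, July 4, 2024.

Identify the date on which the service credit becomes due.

Adding 45 calendar days to July 4, 2024 gives August 18, 2024, which is the last day of the resolution window.
The last day of the response period: August 18, 2024 + 30 days = September 17, 2024.
The date on which the service credit becomes due: September 17, 2024 + 60 days = November 16, 2024.

November 16, 2024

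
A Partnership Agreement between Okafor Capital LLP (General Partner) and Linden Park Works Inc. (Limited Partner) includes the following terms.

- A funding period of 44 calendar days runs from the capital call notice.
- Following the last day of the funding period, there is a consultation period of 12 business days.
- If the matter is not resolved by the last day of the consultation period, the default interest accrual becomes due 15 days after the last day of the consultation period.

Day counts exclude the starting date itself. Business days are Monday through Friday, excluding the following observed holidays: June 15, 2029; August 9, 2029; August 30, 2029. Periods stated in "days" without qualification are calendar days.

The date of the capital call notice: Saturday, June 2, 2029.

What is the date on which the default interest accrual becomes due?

August 16, 2029

The last day of the funding period: June 2, 2029 + 44 days = July 16, 2029.
The last day of the consultation period: 12 business days after Monday, July 16, 2029, skipping weekends — Jul 17, Jul 18, Jul 19, Jul 20, …, Jul 30, Jul 31, Aug 1 — lands on Wednesday, August 1, 2029.
The date on which the default interest accrual becomes due: August 1, 2029 + 15 days = August 16, 2029.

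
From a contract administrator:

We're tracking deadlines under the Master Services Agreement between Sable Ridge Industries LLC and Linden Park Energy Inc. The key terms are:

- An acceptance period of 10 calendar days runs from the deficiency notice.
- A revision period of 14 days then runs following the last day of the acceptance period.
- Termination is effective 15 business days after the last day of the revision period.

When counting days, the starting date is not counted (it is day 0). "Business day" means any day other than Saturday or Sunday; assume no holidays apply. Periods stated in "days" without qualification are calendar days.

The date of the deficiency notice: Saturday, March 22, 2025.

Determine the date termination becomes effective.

May 6, 2025

The last day of the acceptance period: March 22, 2025 + 10 days = April 1, 2025.
Adding 14 calendar days to April 1, 2025 gives April 15, 2025, which is the last day of the revision period.
The date termination becomes effective: counting 15 business days from Tuesday, April 15, 2025 (Apr 16, Apr 17, Apr 18, Apr 21, …, May 2, May 5, May 6, skipping weekends) reaches Tuesday, May 6, 2025.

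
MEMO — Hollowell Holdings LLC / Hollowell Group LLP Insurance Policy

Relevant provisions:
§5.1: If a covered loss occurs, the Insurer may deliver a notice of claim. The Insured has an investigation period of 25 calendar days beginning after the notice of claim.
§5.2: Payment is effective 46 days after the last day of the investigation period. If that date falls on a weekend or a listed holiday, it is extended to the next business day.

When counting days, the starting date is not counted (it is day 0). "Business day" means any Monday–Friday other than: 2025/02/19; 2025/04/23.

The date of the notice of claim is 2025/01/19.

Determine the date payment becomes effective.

The last day of the investigation period: 2025/01/19 + 25 days = 2025/02/13.
The date payment becomes effective: 2025/02/13 + 46 days = 2025/03/31. 2025/03/31 is a Monday and is not a listed holiday, so no roll-forward applies.

2025/03/31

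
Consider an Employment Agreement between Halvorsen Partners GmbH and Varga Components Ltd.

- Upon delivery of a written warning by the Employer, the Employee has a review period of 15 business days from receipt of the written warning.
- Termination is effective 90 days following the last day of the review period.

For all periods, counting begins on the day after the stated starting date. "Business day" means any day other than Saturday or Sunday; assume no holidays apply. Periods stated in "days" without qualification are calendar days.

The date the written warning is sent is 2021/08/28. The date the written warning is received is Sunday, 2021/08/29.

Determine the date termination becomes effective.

2021/12/16

The last day of the review period: counting 15 business days from Sunday, 2021/08/29 (Aug 30, Aug 31, Sep 1, Sep 2, …, Sep 15, Sep 16, Sep 17, skipping weekends) reaches Friday, 2021/09/17.
The date termination becomes effective: 2021/09/17 + 90 days = 2021/12/16.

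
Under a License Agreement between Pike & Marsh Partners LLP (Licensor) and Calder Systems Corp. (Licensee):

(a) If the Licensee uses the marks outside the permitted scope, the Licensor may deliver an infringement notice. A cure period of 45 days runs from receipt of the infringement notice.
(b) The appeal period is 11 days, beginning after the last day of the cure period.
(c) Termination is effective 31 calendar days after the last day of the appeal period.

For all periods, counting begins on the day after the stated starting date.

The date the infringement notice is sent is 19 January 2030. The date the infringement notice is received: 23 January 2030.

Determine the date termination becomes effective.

Adding 45 calendar days to 23 January 2030 gives 9 March 2030, which is the last day of the cure period.
The last day of the appeal period: 11 calendar days after 9 March 2030 is 20 March 2030.
The date termination becomes effective: 31 calendar days after 20 March 2030 is 20 April 2030.

20 April 2030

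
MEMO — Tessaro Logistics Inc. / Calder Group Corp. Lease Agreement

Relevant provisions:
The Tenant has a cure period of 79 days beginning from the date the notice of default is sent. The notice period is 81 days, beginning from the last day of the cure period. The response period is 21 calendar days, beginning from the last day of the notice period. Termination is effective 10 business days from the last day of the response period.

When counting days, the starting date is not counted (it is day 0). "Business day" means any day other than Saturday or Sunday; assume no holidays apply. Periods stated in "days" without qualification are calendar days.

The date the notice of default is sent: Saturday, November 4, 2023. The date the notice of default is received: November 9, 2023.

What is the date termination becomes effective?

May 17, 2024

The last day of the cure period: 79 calendar days after November 4, 2023 is January 22, 2024.
The last day of the notice period: January 22, 2024 + 81 days = April 12, 2024.
The last day of the response period: 21 calendar days after April 12, 2024 is May 3, 2024.
From Friday, May 3, 2024, 10 business days (May 6, May 7, May 8, May 9, May 10, May 13, May 14, May 15, May 16, May 17, skipping weekends) brings us to Friday, May 17, 2024, which is the date termination becomes effective.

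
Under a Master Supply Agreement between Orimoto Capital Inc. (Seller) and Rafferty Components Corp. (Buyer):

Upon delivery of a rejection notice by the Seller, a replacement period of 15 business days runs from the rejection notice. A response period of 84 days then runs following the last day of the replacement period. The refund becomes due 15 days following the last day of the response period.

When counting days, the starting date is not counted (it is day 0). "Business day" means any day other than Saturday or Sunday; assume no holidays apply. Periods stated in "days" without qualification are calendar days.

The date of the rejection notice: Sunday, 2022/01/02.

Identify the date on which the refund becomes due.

2022/04/30

From Sunday, 2022/01/02, 15 business days (Jan 3, Jan 4, Jan 5, Jan 6, …, Jan 19, Jan 20, Jan 21, skipping weekends) brings us to Friday, 2022/01/21, which is the last day of the replacement period.
The last day of the response period: 2022/01/21 + 84 days = 2022/04/15.
The date on which the refund becomes due: 2022/04/15 + 15 days = 2022/04/30.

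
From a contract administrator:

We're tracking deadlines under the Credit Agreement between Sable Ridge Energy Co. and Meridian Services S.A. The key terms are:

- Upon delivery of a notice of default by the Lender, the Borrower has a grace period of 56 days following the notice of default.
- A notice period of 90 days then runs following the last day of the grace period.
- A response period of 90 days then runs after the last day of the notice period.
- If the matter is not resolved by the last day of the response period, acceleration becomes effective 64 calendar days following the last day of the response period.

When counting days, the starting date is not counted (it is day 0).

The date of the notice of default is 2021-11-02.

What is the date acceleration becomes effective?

2022-08-29

Adding 56 calendar days to 2021-11-02 gives 2021-12-28, which is the last day of the grace period.
Adding 90 calendar days to 2021-12-28 gives 2022-03-28, which is the last day of the notice period.
Adding 90 calendar days to 2022-03-28 gives 2022-06-26, which is the last day of the response period.
Adding 64 calendar days to 2022-06-26 gives 2022-08-29, which is the date acceleration becomes effective.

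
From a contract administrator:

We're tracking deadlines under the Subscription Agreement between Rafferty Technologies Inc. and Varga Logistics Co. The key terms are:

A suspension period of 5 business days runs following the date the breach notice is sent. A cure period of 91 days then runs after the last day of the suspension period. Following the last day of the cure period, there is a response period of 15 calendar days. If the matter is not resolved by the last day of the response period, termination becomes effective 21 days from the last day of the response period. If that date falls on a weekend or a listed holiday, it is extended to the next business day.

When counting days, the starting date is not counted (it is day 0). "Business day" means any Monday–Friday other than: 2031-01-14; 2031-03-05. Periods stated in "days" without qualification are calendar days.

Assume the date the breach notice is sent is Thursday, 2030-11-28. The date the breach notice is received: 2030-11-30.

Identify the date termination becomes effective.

2031-04-11

The last day of the suspension period: counting 5 business days from Thursday, 2030-11-28 (Nov 29, Dec 2, Dec 3, Dec 4, Dec 5, skipping weekends) reaches Thursday, 2030-12-05.
The last day of the cure period: 91 calendar days after 2030-12-05 is 2031-03-06.
Adding 15 calendar days to 2031-03-06 gives 2031-03-21, which is the last day of the response period.
Adding 21 calendar days to 2031-03-21 gives 2031-04-11, which is the date termination becomes effective. 2031-04-11 is a Friday and is not a listed holiday, so no roll-forward applies.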